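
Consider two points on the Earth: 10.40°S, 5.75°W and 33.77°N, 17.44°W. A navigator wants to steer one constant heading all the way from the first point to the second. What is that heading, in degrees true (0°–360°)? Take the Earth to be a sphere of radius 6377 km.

345.9°

Δψ = ln[tan(π/4+φ₂/2)/tan(π/4+φ₁/2)] = +0.8093
Δλ = -0.2040 rad (taken the short way round)
course = atan2(Δλ, Δψ) = 345.85°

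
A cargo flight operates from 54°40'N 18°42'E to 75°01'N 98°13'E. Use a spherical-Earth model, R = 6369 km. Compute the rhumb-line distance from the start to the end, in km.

Rhumb course C = atan2(Δλ, Δψ) with Δψ = ln[tan(π/4+φ₂/2)/tan(π/4+φ₁/2)] = +0.8846, Δλ = +1.3878 → C = 57.49°
d = R·|Δφ| / |cos C| = 6369·0.35517 / 0.53749 = 4209 km

4209 km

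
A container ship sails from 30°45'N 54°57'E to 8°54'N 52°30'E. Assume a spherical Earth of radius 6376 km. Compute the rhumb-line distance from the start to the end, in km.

Rhumb course C = atan2(Δλ, Δψ) with Δψ = ln[tan(π/4+φ₂/2)/tan(π/4+φ₁/2)] = -0.4085, Δλ = -0.0428 → C = 185.98°
d = R·|Δφ| / |cos C| = 6376·0.38135 / 0.99457 = 2445 km

2445 km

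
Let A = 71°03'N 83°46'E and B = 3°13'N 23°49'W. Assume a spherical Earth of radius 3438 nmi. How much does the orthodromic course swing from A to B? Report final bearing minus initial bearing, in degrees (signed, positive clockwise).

-89.6°

Initial bearing θ₁ = atan2(sin Δλ cos φ₂, cos φ₁ sin φ₂ − sin φ₁ cos φ₂ cos Δλ) = 287.69°
Final bearing θ₂ = (initial bearing from the destination back to the start) + 180° = 198.05°
Δθ = θ₂ − θ₁ = -89.6°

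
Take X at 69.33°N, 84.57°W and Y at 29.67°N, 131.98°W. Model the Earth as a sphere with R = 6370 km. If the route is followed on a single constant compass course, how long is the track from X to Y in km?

Rhumb course C = atan2(Δλ, Δψ) with Δψ = ln[tan(π/4+φ₂/2)/tan(π/4+φ₁/2)] = -1.1591, Δλ = -0.8275 → C = 215.52°
d = R·|Δφ| / |cos C| = 6370·0.69220 / 0.81389 = 5418 km

5418 km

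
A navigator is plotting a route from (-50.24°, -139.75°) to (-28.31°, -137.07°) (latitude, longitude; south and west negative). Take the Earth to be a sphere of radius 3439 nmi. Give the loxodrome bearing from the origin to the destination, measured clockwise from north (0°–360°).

Meridional parts: M(φ₁)=-1.0172, M(φ₂)=-0.5155 → ΔM = +0.5017;  Δλ = +0.0468 rad
tan C = Δλ / ΔM = +0.0932 → C = 5.33°

5.3°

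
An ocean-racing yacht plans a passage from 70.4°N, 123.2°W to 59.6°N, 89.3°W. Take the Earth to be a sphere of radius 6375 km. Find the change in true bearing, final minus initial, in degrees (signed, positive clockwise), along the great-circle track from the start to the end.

At departure: θ₁ = atan2(sin Δλ cos φ₂, cos φ₁ sin φ₂ − sin φ₁ cos φ₂ cos Δλ) = 110.65°
At arrival: θ₂ = atan2(sin Δλ cos φ₁, −cos φ₂ sin φ₁ + sin φ₂ cos φ₁ cos Δλ) = 141.66°
Δθ = θ₂ − θ₁ = +31.0°

+31.0°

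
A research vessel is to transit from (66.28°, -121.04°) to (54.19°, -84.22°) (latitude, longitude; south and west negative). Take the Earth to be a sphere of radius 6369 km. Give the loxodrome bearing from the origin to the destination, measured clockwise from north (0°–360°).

Meridional parts: M(φ₁)=+1.5606, M(φ₂)=+1.1298 → ΔM = -0.4308;  Δλ = +0.6426 rad
tan C = Δλ / ΔM = -1.4917 → C = 123.84°

123.8°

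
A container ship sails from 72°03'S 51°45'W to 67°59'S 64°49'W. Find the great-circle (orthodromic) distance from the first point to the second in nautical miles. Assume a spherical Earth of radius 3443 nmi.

362 nmi

cos σ = sin φ₁ sin φ₂ + cos φ₁ cos φ₂ cos Δλ
      = sin(-72.05°)sin(-67.98°) + cos(-72.05°)cos(-67.98°)cos(-13.07°) = 0.9945
σ = 6.017° → d = Rσ = 3443·0.10502 = 362 nmi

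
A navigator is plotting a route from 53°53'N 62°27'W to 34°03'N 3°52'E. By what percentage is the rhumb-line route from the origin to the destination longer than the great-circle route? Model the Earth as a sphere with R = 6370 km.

Great circle: σ = 0.8652 rad → d_gc = Rσ = 5511.4 km
Rhumb: Δφ = -0.3462, Δλ = +1.1574, Δψ = -0.4880, q = Δφ/Δψ = 0.7093 → d_rh = R√(Δφ²+q²Δλ²) = 5675.7 km
Excess = (5675.7 − 5511.4) / 5511.4 = 164.3 / 5511.4 = 2.98% ≈ 3.0%

3.0%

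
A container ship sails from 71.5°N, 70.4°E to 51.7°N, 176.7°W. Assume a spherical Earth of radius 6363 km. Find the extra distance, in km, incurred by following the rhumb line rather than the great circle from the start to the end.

Great circle: cos σ = sin φ₁ sin φ₂ + cos φ₁ cos φ₂ cos Δλ,  σ = 0.8397 rad → d_gc = 5342.9 km
Rhumb line: Δψ = -0.7572, q = Δφ/Δψ = 0.4564, d_rh = R√(Δφ²+q²Δλ²) = 6130.3 km
Excess = 6130.3 − 5342.9 = 787.4 ≈ 787 km

787 km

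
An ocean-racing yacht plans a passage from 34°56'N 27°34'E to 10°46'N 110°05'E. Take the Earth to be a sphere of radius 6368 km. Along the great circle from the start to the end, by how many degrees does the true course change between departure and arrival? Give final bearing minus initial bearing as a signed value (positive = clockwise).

At departure: θ₁ = atan2(sin Δλ cos φ₂, cos φ₁ sin φ₂ − sin φ₁ cos φ₂ cos Δλ) = 85.31°
At arrival: θ₂ = atan2(sin Δλ cos φ₁, −cos φ₂ sin φ₁ + sin φ₂ cos φ₁ cos Δλ) = 123.72°
Δθ = θ₂ − θ₁ = +38.4°

+38.4°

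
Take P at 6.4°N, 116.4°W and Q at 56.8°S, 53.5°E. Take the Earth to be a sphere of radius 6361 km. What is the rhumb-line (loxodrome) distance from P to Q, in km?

17229 km

Rhumb course C = atan2(Δλ, Δψ) with Δψ = ln[tan(π/4+φ₂/2)/tan(π/4+φ₁/2)] = -1.3222, Δλ = +2.9653 → C = 114.03°
d = R·|Δφ| / |cos C| = 6361·1.10305 / 0.40724 = 17229 km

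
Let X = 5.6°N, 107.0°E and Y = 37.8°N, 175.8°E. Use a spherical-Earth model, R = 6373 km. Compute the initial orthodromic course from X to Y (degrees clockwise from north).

51.7°

N = sin Δλ·cos φ₂ = +0.7367;  D = cos φ₁ sin φ₂ − sin φ₁ cos φ₂ cos Δλ = +0.5821
initial course = atan2(N, D) = 51.69°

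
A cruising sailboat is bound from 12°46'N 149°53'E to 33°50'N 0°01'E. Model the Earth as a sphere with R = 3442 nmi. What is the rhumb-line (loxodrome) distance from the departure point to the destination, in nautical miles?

8302 nmi

Δψ = ln[tan(π/4+φ₂/2)/tan(π/4+φ₁/2)] = +0.4035;  Δφ = +0.3677 rad,  Δλ = -2.6157 rad
q = Δφ/Δψ = 0.9113
d = R·√(Δφ² + q²Δλ²) = 3442·2.41188 = 8302 nmi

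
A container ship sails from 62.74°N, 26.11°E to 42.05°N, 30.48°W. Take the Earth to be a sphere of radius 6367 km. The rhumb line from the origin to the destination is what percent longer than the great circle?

2.7%

Great circle: σ = 0.6719 rad → d_gc = Rσ = 4277.7 km
Rhumb: Δφ = -0.3611, Δλ = -0.9877, Δψ = -0.6065, q = Δφ/Δψ = 0.5954 → d_rh = R√(Δφ²+q²Δλ²) = 4393.8 km
Excess = (4393.8 − 4277.7) / 4277.7 = 116.1 / 4277.7 = 2.71% ≈ 2.7%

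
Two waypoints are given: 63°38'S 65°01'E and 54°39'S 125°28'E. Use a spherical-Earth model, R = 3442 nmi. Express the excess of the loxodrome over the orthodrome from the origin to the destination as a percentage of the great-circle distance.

3.6%

Great circle: σ = 0.5404 rad → d_gc = Rσ = 1860.0 nmi
Rhumb: Δφ = +0.1568, Δλ = +1.0551, Δψ = +0.3078, q = Δφ/Δψ = 0.5094 → d_rh = R√(Δφ²+q²Δλ²) = 1927.1 nmi
Excess = (1927.1 − 1860.0) / 1860.0 = 67.1 / 1860.0 = 3.61% ≈ 3.6%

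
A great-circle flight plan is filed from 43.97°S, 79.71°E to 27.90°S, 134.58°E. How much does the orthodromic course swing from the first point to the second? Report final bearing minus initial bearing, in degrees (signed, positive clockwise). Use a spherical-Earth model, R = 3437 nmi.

-34.2°

At departure: θ₁ = atan2(sin Δλ cos φ₂, cos φ₁ sin φ₂ − sin φ₁ cos φ₂ cos Δλ) = 88.71°
At arrival: θ₂ = atan2(sin Δλ cos φ₁, −cos φ₂ sin φ₁ + sin φ₂ cos φ₁ cos Δλ) = 54.50°
Δθ = θ₂ − θ₁ = -34.2°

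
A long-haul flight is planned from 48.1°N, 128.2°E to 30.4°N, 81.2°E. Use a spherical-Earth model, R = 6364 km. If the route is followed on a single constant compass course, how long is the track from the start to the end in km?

Δψ = ln[tan(π/4+φ₂/2)/tan(π/4+φ₁/2)] = -0.4027;  Δφ = -0.3089 rad,  Δλ = -0.8203 rad
q = Δφ/Δψ = 0.7671
d = R·√(Δφ² + q²Δλ²) = 6364·0.70103 = 4461 km

4461 km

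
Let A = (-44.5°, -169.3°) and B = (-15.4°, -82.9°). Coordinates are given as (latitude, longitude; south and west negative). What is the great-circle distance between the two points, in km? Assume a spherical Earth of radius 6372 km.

8535 km

cos σ = sin φ₁ sin φ₂ + cos φ₁ cos φ₂ cos Δλ
      = sin(-44.50°)sin(-15.40°) + cos(-44.50°)cos(-15.40°)cos(86.40°) = 0.2293
σ = 76.744° → d = Rσ = 6372·1.33943 = 8535 km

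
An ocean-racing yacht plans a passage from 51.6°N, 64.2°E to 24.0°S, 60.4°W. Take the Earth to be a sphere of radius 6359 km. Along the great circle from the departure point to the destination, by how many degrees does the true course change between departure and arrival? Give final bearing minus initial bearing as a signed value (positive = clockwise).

-59.8°

Initial bearing θ₁ = atan2(sin Δλ cos φ₂, cos φ₁ sin φ₂ − sin φ₁ cos φ₂ cos Δλ) = 281.57°
Final bearing θ₂ = (initial bearing from the destination back to the start) + 180° = 221.77°
Δθ = θ₂ − θ₁ = -59.8°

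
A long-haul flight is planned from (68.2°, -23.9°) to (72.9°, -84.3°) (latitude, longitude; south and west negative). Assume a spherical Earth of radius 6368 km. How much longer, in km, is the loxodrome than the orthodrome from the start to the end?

94 km

Great circle: cos σ = sin φ₁ sin φ₂ + cos φ₁ cos φ₂ cos Δλ,  σ = 0.3441 rad → d_gc = 2191.3 km
Rhumb line: Δψ = +0.2475, q = Δφ/Δψ = 0.3314, d_rh = R√(Δφ²+q²Δλ²) = 2285.1 km
Excess = 2285.1 − 2191.3 = 93.8 ≈ 94 km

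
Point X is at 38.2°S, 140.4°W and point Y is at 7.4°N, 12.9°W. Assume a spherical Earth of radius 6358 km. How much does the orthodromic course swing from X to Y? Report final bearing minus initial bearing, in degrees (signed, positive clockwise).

-60.6°

At departure: θ₁ = atan2(sin Δλ cos φ₂, cos φ₁ sin φ₂ − sin φ₁ cos φ₂ cos Δλ) = 109.08°
At arrival: θ₂ = atan2(sin Δλ cos φ₁, −cos φ₂ sin φ₁ + sin φ₂ cos φ₁ cos Δλ) = 48.50°
Δθ = θ₂ − θ₁ = -60.6°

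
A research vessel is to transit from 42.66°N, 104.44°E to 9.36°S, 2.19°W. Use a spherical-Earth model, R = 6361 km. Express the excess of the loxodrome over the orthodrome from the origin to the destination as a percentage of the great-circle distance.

2.1%

Great circle: σ = 1.8943 rad → d_gc = Rσ = 12049.5 km
Rhumb: Δφ = -0.9079, Δλ = -1.8610, Δψ = -0.9888, q = Δφ/Δψ = 0.9182 → d_rh = R√(Δφ²+q²Δλ²) = 12308.4 km
Excess = (12308.4 − 12049.5) / 12049.5 = 258.9 / 12049.5 = 2.149% ≈ 2.1%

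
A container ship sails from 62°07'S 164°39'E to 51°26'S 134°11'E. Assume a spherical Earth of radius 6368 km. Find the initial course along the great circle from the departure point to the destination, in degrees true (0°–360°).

N = sin Δλ·cos φ₂ = -0.3161;  D = cos φ₁ sin φ₂ − sin φ₁ cos φ₂ cos Δλ = +0.1093
initial course = atan2(N, D) = 289.07°

289.1°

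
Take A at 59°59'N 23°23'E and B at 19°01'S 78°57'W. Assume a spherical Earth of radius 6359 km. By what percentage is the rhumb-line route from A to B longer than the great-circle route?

3.3%

Great circle: σ = 1.9640 rad → d_gc = Rσ = 12489.2 km
Rhumb: Δφ = -1.3788, Δλ = -1.7861, Δψ = -1.6545, q = Δφ/Δψ = 0.8333 → d_rh = R√(Δφ²+q²Δλ²) = 12901.8 km
Excess = (12901.8 − 12489.2) / 12489.2 = 412.6 / 12489.2 = 3.30% ≈ 3.3%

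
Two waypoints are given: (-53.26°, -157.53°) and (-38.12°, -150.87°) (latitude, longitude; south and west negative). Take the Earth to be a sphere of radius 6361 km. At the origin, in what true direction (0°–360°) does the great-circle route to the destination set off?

θ = atan2( sin Δλ·cos φ₂ ,  cos φ₁ sin φ₂ − sin φ₁ cos φ₂ cos Δλ )
  = atan2(+0.0912, +0.2569) = 19.55°

19.6°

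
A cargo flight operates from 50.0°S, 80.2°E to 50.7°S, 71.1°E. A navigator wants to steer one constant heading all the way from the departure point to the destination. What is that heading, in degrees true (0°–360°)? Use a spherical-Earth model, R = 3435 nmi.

263.1°

Meridional parts: M(φ₁)=-1.0107, M(φ₂)=-1.0298 → ΔM = -0.0191;  Δλ = -0.1588 rad
tan C = Δλ / ΔM = +8.2950 → C = 263.13°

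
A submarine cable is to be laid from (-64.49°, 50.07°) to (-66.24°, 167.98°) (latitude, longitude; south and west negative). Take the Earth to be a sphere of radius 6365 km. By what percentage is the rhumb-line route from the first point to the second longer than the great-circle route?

17.4%

Great circle: σ = 0.7306 rad → d_gc = Rσ = 4650.1 km
Rhumb: Δφ = -0.0305, Δλ = +2.0579, Δψ = -0.0733, q = Δφ/Δψ = 0.4167 → d_rh = R√(Δφ²+q²Δλ²) = 5461.2 km
Excess = (5461.2 − 4650.1) / 4650.1 = 811.1 / 4650.1 = 17.44% ≈ 17.4%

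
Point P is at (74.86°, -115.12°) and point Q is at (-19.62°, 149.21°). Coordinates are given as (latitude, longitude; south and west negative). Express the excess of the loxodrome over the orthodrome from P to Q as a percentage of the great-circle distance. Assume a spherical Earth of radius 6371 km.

Great circle: σ = 1.9267 rad → d_gc = Rσ = 12275.0 km
Rhumb: Δφ = -1.6490, Δλ = -1.6698, Δψ = -2.3675, q = Δφ/Δψ = 0.6965 → d_rh = R√(Δφ²+q²Δλ²) = 12855.7 km
Excess = (12855.7 − 12275.0) / 12275.0 = 580.7 / 12275.0 = 4.73% ≈ 4.7%

4.7%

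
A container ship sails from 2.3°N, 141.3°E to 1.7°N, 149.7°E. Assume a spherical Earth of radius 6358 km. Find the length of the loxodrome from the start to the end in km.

Δψ = ln[tan(π/4+φ₂/2)/tan(π/4+φ₁/2)] = -0.0105;  Δφ = -0.0105 rad,  Δλ = +0.1466 rad
q = Δφ/Δψ = 0.9994
d = R·√(Δφ² + q²Δλ²) = 6358·0.14689 = 934 km

934 km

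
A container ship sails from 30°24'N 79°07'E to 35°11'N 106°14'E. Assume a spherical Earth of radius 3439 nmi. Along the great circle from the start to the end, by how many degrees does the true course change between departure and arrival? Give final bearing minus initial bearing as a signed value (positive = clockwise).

+14.9°

At departure: θ₁ = atan2(sin Δλ cos φ₂, cos φ₁ sin φ₂ − sin φ₁ cos φ₂ cos Δλ) = 70.92°
At arrival: θ₂ = atan2(sin Δλ cos φ₁, −cos φ₂ sin φ₁ + sin φ₂ cos φ₁ cos Δλ) = 85.82°
Δθ = θ₂ − θ₁ = +14.9°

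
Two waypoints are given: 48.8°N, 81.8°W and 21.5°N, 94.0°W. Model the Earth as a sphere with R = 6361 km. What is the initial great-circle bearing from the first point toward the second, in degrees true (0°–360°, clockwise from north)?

N = sin Δλ·cos φ₂ = -0.1966;  D = cos φ₁ sin φ₂ − sin φ₁ cos φ₂ cos Δλ = -0.4428
initial course = atan2(N, D) = 203.94°

203.9°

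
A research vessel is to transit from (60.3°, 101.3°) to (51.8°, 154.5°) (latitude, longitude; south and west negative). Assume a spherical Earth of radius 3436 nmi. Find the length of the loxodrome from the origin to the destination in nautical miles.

Δψ = ln[tan(π/4+φ₂/2)/tan(π/4+φ₁/2)] = -0.2670;  Δφ = -0.1484 rad,  Δλ = +0.9285 rad
q = Δφ/Δψ = 0.5557
d = R·√(Δφ² + q²Δλ²) = 3436·0.53687 = 1845 nmi

1845 nmi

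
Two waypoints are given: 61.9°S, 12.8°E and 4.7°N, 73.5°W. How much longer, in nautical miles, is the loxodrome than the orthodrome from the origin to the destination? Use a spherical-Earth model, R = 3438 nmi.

182 nmi

Great circle: cos σ = sin φ₁ sin φ₂ + cos φ₁ cos φ₂ cos Δλ,  σ = 1.6128 rad → d_gc = 5544.8 nmi
Rhumb line: Δψ = +1.4674, q = Δφ/Δψ = 0.7921, d_rh = R√(Δφ²+q²Δλ²) = 5726.9 nmi
Excess = 5726.9 − 5544.8 = 182.1 ≈ 182 nmi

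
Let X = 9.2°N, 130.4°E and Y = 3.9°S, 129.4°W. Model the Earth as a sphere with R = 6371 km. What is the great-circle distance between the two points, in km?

11195 km

Haversine: a = sin²(Δφ/2)+cos φ₁ cos φ₂ sin²(Δλ/2) = 0.59264;  σ = 2·atan2(√a,√(1−a))
σ = 100.677° → d = Rσ = 6371·1.75715 = 11195 km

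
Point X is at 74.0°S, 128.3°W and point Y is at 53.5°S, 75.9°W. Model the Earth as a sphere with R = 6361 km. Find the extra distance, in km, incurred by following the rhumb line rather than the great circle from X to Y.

93 km

Great circle: cos σ = sin φ₁ sin φ₂ + cos φ₁ cos φ₂ cos Δλ,  σ = 0.5100 rad → d_gc = 3244.0 km
Rhumb line: Δψ = +0.8528, q = Δφ/Δψ = 0.4195, d_rh = R√(Δφ²+q²Δλ²) = 3337.1 km
Excess = 3337.1 − 3244.0 = 93.1 ≈ 93 km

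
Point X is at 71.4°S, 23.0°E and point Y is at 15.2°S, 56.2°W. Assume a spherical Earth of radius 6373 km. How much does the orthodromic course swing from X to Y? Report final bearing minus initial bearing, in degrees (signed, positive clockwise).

Initial bearing θ₁ = atan2(sin Δλ cos φ₂, cos φ₁ sin φ₂ − sin φ₁ cos φ₂ cos Δλ) = 275.29°
Final bearing θ₂ = (initial bearing from the destination back to the start) + 180° = 340.78°
Δθ = θ₂ − θ₁ = +65.5°

+65.5°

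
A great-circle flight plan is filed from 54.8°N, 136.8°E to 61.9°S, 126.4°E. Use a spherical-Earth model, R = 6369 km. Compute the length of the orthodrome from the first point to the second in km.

Haversine: a = sin²(Δφ/2)+cos φ₁ cos φ₂ sin²(Δλ/2) = 0.72689;  σ = 2·atan2(√a,√(1−a))
σ = 116.986° → d = Rσ = 6369·2.04180 = 13004 km

13004 km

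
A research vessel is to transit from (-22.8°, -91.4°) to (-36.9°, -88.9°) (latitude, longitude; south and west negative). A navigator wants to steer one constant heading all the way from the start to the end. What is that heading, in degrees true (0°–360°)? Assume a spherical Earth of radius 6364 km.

171.3°

Δψ = ln[tan(π/4+φ₂/2)/tan(π/4+φ₁/2)] = -0.2849
Δλ = +0.0436 rad (taken the short way round)
course = atan2(Δλ, Δψ) = 171.29°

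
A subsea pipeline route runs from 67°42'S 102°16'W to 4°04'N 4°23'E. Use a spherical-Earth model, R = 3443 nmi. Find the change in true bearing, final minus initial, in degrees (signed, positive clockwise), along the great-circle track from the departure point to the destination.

Initial bearing θ₁ = atan2(sin Δλ cos φ₂, cos φ₁ sin φ₂ − sin φ₁ cos φ₂ cos Δλ) = 103.96°
Final bearing θ₂ = (initial bearing from the destination back to the start) + 180° = 21.67°
Δθ = θ₂ − θ₁ = -82.3°

-82.3°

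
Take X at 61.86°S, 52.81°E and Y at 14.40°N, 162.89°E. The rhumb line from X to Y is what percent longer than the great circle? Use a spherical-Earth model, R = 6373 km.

4.9%

Great circle: σ = 1.9564 rad → d_gc = Rσ = 12468.2 km
Rhumb: Δφ = +1.3310, Δλ = +1.9213, Δψ = +1.6378, q = Δφ/Δψ = 0.8127 → d_rh = R√(Δφ²+q²Δλ²) = 13075.2 km
Excess = (13075.2 − 12468.2) / 12468.2 = 607.0 / 12468.2 = 4.87% ≈ 4.9%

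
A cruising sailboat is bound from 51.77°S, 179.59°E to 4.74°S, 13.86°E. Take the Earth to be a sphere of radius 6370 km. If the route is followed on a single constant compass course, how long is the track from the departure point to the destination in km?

16342 km

Δψ = ln[tan(π/4+φ₂/2)/tan(π/4+φ₁/2)] = +0.9768;  Δφ = +0.8208 rad,  Δλ = -2.8925 rad
q = Δφ/Δψ = 0.8403
d = R·√(Δφ² + q²Δλ²) = 6370·2.56544 = 16342 km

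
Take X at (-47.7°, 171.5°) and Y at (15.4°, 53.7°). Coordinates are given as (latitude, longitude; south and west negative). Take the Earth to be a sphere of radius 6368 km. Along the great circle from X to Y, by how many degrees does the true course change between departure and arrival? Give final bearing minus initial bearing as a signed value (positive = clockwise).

Initial bearing θ₁ = atan2(sin Δλ cos φ₂, cos φ₁ sin φ₂ − sin φ₁ cos φ₂ cos Δλ) = 259.77°
Final bearing θ₂ = (initial bearing from the destination back to the start) + 180° = 316.61°
Δθ = θ₂ − θ₁ = +56.8°

+56.8°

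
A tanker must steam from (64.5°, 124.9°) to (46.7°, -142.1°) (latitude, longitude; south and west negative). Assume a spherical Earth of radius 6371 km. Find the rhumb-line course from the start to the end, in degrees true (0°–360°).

109.1°

Meridional parts: M(φ₁)=+1.4860, M(φ₂)=+0.9240 → ΔM = -0.5620;  Δλ = +1.6232 rad
tan C = Δλ / ΔM = -2.8881 → C = 109.10°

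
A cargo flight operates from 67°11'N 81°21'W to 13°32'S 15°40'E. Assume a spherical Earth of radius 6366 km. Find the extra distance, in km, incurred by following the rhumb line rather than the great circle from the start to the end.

505 km

Great circle: cos σ = sin φ₁ sin φ₂ + cos φ₁ cos φ₂ cos Δλ,  σ = 1.8356 rad → d_gc = 11685.7 km
Rhumb line: Δψ = -1.8390, q = Δφ/Δψ = 0.7661, d_rh = R√(Δφ²+q²Δλ²) = 12190.9 km
Excess = 12190.9 − 11685.7 = 505.2 ≈ 505 km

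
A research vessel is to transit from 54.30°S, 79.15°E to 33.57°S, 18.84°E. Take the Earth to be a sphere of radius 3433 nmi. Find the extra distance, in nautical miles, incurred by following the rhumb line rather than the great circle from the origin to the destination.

67 nmi

Great circle: cos σ = sin φ₁ sin φ₂ + cos φ₁ cos φ₂ cos Δλ,  σ = 0.8095 rad → d_gc = 2779.0 nmi
Rhumb line: Δψ = +0.5105, q = Δφ/Δψ = 0.7087, d_rh = R√(Δφ²+q²Δλ²) = 2846.4 nmi
Excess = 2846.4 − 2779.0 = 67.4 ≈ 67 nmi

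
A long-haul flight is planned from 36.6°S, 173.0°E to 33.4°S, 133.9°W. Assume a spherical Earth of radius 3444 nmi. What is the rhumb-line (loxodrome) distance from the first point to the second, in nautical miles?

Rhumb course C = atan2(Δλ, Δψ) with Δψ = ln[tan(π/4+φ₂/2)/tan(π/4+φ₁/2)] = +0.0682, Δλ = +0.9268 → C = 85.79°
d = R·|Δφ| / |cos C| = 3444·0.05585 / 0.07339 = 2621 nmi

2621 nmi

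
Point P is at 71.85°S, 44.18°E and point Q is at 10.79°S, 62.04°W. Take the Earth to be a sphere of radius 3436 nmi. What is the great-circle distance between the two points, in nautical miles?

Haversine: a = sin²(Δφ/2)+cos φ₁ cos φ₂ sin²(Δλ/2) = 0.45379;  σ = 2·atan2(√a,√(1−a))
σ = 84.697° → d = Rσ = 3436·1.47824 = 5079 nmi

5079 nmi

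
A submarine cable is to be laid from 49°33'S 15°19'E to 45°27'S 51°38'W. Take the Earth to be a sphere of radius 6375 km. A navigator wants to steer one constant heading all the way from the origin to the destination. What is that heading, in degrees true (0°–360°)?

Δψ = ln[tan(π/4+φ₂/2)/tan(π/4+φ₁/2)] = +0.1060
Δλ = -1.1685 rad (taken the short way round)
course = atan2(Δλ, Δψ) = 275.18°

275.2°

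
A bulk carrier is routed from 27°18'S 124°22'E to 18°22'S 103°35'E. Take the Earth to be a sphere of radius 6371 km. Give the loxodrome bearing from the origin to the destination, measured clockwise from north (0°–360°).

295.0°

Meridional parts: M(φ₁)=-0.4956, M(φ₂)=-0.3262 → ΔM = +0.1694;  Δλ = -0.3627 rad
tan C = Δλ / ΔM = -2.1412 → C = 295.03°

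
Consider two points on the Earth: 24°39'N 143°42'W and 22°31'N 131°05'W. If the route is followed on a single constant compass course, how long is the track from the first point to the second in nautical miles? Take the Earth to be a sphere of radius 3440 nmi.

Rhumb course C = atan2(Δλ, Δψ) with Δψ = ln[tan(π/4+φ₂/2)/tan(π/4+φ₁/2)] = -0.0406, Δλ = +0.2202 → C = 100.45°
d = R·|Δφ| / |cos C| = 3440·0.03723 / 0.18145 = 706 nmi

706 nmi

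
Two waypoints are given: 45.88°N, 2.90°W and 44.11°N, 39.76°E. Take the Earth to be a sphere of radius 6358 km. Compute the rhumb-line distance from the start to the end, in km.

Δψ = ln[tan(π/4+φ₂/2)/tan(π/4+φ₁/2)] = -0.0437;  Δφ = -0.0309 rad,  Δλ = +0.7446 rad
q = Δφ/Δψ = 0.7071
d = R·√(Δφ² + q²Δλ²) = 6358·0.52737 = 3353 km

3353 km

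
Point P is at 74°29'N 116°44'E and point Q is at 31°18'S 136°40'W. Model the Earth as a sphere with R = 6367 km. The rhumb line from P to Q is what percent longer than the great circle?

4.9%

Great circle: σ = 2.1723 rad → d_gc = Rσ = 13831.1 km
Rhumb: Δφ = -1.8463, Δλ = +1.8605, Δψ = -2.5690, q = Δφ/Δψ = 0.7187 → d_rh = R√(Δφ²+q²Δλ²) = 14514.2 km
Excess = (14514.2 − 13831.1) / 13831.1 = 683.1 / 13831.1 = 4.94% ≈ 4.9%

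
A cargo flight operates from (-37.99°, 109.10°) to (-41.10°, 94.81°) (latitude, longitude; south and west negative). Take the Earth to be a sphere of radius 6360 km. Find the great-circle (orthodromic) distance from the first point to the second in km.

1269 km

cos σ = sin φ₁ sin φ₂ + cos φ₁ cos φ₂ cos Δλ
      = sin(-37.99°)sin(-41.10°) + cos(-37.99°)cos(-41.10°)cos(-14.29°) = 0.9802
σ = 11.435° → d = Rσ = 6360·0.19957 = 1269 km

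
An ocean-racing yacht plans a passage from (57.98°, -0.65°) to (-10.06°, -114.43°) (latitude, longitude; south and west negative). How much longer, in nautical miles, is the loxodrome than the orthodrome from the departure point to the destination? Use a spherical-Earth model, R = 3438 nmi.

341 nmi

Great circle: cos σ = sin φ₁ sin φ₂ + cos φ₁ cos φ₂ cos Δλ,  σ = 1.9376 rad → d_gc = 6661.4 nmi
Rhumb line: Δψ = -1.4250, q = Δφ/Δψ = 0.8334, d_rh = R√(Δφ²+q²Δλ²) = 7002.8 nmi
Excess = 7002.8 − 6661.4 = 341.4 ≈ 341 nmi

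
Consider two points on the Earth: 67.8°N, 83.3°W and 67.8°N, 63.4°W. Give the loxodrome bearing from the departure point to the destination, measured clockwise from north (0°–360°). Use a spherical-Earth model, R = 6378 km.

Δψ = ln[tan(π/4+φ₂/2)/tan(π/4+φ₁/2)] = +0.0000
Δλ = +0.3473 rad (taken the short way round)
course = atan2(Δλ, Δψ) = 90.00°

90.0°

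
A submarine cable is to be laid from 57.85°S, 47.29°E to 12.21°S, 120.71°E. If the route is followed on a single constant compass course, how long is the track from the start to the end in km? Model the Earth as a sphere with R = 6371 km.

8103 km

Rhumb course C = atan2(Δλ, Δψ) with Δψ = ln[tan(π/4+φ₂/2)/tan(π/4+φ₁/2)] = +1.0295, Δλ = +1.2814 → C = 51.22°
d = R·|Δφ| / |cos C| = 6371·0.79657 / 0.62631 = 8103 km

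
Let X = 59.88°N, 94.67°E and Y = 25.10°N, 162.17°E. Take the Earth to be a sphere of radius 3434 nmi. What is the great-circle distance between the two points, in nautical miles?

cos σ = sin φ₁ sin φ₂ + cos φ₁ cos φ₂ cos Δλ
      = sin(59.88°)sin(25.10°) + cos(59.88°)cos(25.10°)cos(67.50°) = 0.5408
σ = 57.260° → d = Rσ = 3434·0.99938 = 3432 nmi

3432 nmi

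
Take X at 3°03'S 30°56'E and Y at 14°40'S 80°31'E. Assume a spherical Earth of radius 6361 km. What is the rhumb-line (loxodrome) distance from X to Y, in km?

5580 km

Δψ = ln[tan(π/4+φ₂/2)/tan(π/4+φ₁/2)] = -0.2056;  Δφ = -0.2027 rad,  Δλ = +0.8654 rad
q = Δφ/Δψ = 0.9863
d = R·√(Δφ² + q²Δλ²) = 6361·0.87728 = 5580 km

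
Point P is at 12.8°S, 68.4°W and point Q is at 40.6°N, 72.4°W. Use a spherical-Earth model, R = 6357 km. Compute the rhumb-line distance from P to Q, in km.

Rhumb course C = atan2(Δλ, Δψ) with Δψ = ln[tan(π/4+φ₂/2)/tan(π/4+φ₁/2)] = +1.0019, Δλ = -0.0698 → C = 356.01°
d = R·|Δφ| / |cos C| = 6357·0.93201 / 0.99758 = 5939 km

5939 km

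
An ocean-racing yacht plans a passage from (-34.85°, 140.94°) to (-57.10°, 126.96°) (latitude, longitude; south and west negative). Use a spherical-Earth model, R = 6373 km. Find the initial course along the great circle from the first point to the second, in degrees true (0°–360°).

198.7°

θ = atan2( sin Δλ·cos φ₂ ,  cos φ₁ sin φ₂ − sin φ₁ cos φ₂ cos Δλ )
  = atan2(-0.1312, -0.3878) = 198.69°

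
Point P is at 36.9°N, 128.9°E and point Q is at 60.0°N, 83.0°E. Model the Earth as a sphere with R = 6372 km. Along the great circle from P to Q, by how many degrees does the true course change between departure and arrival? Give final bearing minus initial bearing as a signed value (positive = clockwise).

At departure: θ₁ = atan2(sin Δλ cos φ₂, cos φ₁ sin φ₂ − sin φ₁ cos φ₂ cos Δλ) = 323.41°
At arrival: θ₂ = atan2(sin Δλ cos φ₁, −cos φ₂ sin φ₁ + sin φ₂ cos φ₁ cos Δλ) = 287.56°
Δθ = θ₂ − θ₁ = -35.8°

-35.8°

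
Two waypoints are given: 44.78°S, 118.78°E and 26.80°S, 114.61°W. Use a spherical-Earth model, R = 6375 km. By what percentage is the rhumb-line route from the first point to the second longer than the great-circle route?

10.7%

Great circle: σ = 1.6311 rad → d_gc = Rσ = 10398.1 km
Rhumb: Δφ = +0.3138, Δλ = +2.2098, Δψ = +0.3902, q = Δφ/Δψ = 0.8043 → d_rh = R√(Δφ²+q²Δλ²) = 11506.0 km
Excess = (11506.0 − 10398.1) / 10398.1 = 1107.9 / 10398.1 = 10.655% ≈ 10.7%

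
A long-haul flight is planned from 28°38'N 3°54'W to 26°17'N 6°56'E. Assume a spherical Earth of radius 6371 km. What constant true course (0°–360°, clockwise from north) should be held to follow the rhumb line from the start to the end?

103.7°

Δψ = ln[tan(π/4+φ₂/2)/tan(π/4+φ₁/2)] = -0.0462
Δλ = +0.1891 rad (taken the short way round)
course = atan2(Δλ, Δψ) = 103.74°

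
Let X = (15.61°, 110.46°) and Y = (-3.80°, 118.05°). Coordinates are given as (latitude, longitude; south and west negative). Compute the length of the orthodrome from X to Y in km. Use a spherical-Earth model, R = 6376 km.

Haversine: a = sin²(Δφ/2)+cos φ₁ cos φ₂ sin²(Δλ/2) = 0.03263;  σ = 2·atan2(√a,√(1−a))
σ = 20.813° → d = Rσ = 6376·0.36326 = 2316 km

2316 km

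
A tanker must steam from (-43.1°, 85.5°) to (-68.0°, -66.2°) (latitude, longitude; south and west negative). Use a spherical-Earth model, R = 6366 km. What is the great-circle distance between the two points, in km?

7431 km

Haversine: a = sin²(Δφ/2)+cos φ₁ cos φ₂ sin²(Δλ/2) = 0.30366;  σ = 2·atan2(√a,√(1−a))
σ = 66.878° → d = Rσ = 6366·1.16724 = 7431 km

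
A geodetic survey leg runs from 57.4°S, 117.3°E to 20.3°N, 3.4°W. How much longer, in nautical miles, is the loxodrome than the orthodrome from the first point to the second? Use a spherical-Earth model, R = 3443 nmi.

331 nmi

Great circle: cos σ = sin φ₁ sin φ₂ + cos φ₁ cos φ₂ cos Δλ,  σ = 2.1535 rad → d_gc = 7414.4 nmi
Rhumb line: Δψ = +1.5915, q = Δφ/Δψ = 0.8521, d_rh = R√(Δφ²+q²Δλ²) = 7745.7 nmi
Excess = 7745.7 − 7414.4 = 331.3 ≈ 331 nmi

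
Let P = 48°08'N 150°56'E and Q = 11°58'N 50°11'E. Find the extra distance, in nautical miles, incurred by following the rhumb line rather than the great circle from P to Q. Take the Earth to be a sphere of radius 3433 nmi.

Great circle: cos σ = sin φ₁ sin φ₂ + cos φ₁ cos φ₂ cos Δλ,  σ = 1.5382 rad → d_gc = 5280.51 nmi
Rhumb line: Δψ = -0.7506, q = Δφ/Δψ = 0.8410, d_rh = R√(Δφ²+q²Δλ²) = 5520.04 nmi
Excess = 5520.04 − 5280.51 = 239.53 ≈ 240 nmi

240 nmi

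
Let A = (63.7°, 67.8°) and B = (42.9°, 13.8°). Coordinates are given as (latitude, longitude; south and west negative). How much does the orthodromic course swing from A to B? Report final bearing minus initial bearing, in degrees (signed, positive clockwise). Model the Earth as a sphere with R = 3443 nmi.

-45.1°

At departure: θ₁ = atan2(sin Δλ cos φ₂, cos φ₁ sin φ₂ − sin φ₁ cos φ₂ cos Δλ) = 261.89°
At arrival: θ₂ = atan2(sin Δλ cos φ₁, −cos φ₂ sin φ₁ + sin φ₂ cos φ₁ cos Δλ) = 216.78°
Δθ = θ₂ − θ₁ = -45.1°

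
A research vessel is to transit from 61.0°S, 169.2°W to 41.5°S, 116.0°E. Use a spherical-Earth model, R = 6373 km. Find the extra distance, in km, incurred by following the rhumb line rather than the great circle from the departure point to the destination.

Great circle: cos σ = sin φ₁ sin φ₂ + cos φ₁ cos φ₂ cos Δλ,  σ = 0.8302 rad → d_gc = 5290.7 km
Rhumb line: Δψ = +0.5549, q = Δφ/Δψ = 0.6133, d_rh = R√(Δφ²+q²Δλ²) = 5544.5 km
Excess = 5544.5 − 5290.7 = 253.8 ≈ 254 km

254 km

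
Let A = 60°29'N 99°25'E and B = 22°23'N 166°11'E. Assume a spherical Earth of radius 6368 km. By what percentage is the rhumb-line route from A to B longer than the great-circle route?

Great circle: σ = 1.0344 rad → d_gc = Rσ = 6586.7 km
Rhumb: Δφ = -0.6650, Δλ = +1.1653, Δψ = -0.9330, q = Δφ/Δψ = 0.7128 → d_rh = R√(Δφ²+q²Δλ²) = 6775.4 km
Excess = (6775.4 − 6586.7) / 6586.7 = 188.7 / 6586.7 = 2.86% ≈ 2.9%

2.9%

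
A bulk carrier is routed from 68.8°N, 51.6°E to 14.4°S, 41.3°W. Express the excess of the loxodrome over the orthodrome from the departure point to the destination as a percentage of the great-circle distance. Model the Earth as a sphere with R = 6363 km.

4.0%

Great circle: σ = 1.8230 rad → d_gc = Rσ = 11600.0 km
Rhumb: Δφ = -1.4521, Δλ = -1.6214, Δψ = -1.9299, q = Δφ/Δψ = 0.7524 → d_rh = R√(Δφ²+q²Δλ²) = 12068.0 km
Excess = (12068.0 − 11600.0) / 11600.0 = 468.0 / 11600.0 = 4.03% ≈ 4.0%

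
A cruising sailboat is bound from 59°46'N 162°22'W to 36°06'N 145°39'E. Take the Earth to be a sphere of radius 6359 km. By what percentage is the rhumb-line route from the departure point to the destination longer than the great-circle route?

Great circle: σ = 0.7081 rad → d_gc = Rσ = 4502.6 km
Rhumb: Δφ = -0.4131, Δλ = -0.9073, Δψ = -0.6324, q = Δφ/Δψ = 0.6532 → d_rh = R√(Δφ²+q²Δλ²) = 4593.4 km
Excess = (4593.4 − 4502.6) / 4502.6 = 90.8 / 4502.6 = 2.02% ≈ 2.0%

2.0%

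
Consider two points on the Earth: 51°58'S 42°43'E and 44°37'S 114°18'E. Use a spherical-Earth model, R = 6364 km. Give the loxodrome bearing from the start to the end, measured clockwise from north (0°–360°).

Δψ = ln[tan(π/4+φ₂/2)/tan(π/4+φ₁/2)] = +0.1933
Δλ = +1.2494 rad (taken the short way round)
course = atan2(Δλ, Δψ) = 81.21°

81.2°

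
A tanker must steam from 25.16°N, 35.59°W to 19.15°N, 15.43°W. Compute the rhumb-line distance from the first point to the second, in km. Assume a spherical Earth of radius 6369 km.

2179 km

Rhumb course C = atan2(Δλ, Δψ) with Δψ = ln[tan(π/4+φ₂/2)/tan(π/4+φ₁/2)] = -0.1133, Δλ = +0.3519 → C = 107.85°
d = R·|Δφ| / |cos C| = 6369·0.10489 / 0.30657 = 2179 km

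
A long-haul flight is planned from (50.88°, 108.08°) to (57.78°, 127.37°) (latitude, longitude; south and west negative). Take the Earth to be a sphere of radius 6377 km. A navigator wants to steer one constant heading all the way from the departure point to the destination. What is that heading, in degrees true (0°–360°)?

58.4°

Meridional parts: M(φ₁)=+1.0348, M(φ₂)=+1.2419 → ΔM = +0.2071;  Δλ = +0.3367 rad
tan C = Δλ / ΔM = +1.6254 → C = 58.40°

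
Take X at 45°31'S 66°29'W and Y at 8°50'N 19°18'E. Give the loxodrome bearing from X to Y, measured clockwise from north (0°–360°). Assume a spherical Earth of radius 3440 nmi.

55.0°

Meridional parts: M(φ₁)=-0.8942, M(φ₂)=+0.1548 → ΔM = +1.0490;  Δλ = +1.4972 rad
tan C = Δλ / ΔM = +1.4273 → C = 54.98°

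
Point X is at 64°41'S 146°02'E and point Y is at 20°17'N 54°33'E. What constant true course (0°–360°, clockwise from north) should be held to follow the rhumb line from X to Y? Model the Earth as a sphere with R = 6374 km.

Δψ = ln[tan(π/4+φ₂/2)/tan(π/4+φ₁/2)] = +1.8551
Δλ = -1.5967 rad (taken the short way round)
course = atan2(Δλ, Δψ) = 319.28°

319.3°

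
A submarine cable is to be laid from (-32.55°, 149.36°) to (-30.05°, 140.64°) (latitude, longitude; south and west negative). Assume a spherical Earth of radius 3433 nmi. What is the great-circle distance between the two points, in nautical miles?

471 nmi

Haversine: a = sin²(Δφ/2)+cos φ₁ cos φ₂ sin²(Δλ/2) = 0.00469;  σ = 2·atan2(√a,√(1−a))
σ = 7.856° → d = Rσ = 3433·0.13711 = 471 nmi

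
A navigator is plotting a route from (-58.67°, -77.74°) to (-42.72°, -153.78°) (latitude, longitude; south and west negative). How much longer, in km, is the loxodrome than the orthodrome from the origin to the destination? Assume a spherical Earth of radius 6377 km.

260 km

Great circle: cos σ = sin φ₁ sin φ₂ + cos φ₁ cos φ₂ cos Δλ,  σ = 0.8344 rad → d_gc = 5320.7 km
Rhumb line: Δψ = +0.4453, q = Δφ/Δψ = 0.6252, d_rh = R√(Δφ²+q²Δλ²) = 5581.1 km
Excess = 5581.1 − 5320.7 = 260.4 ≈ 260 km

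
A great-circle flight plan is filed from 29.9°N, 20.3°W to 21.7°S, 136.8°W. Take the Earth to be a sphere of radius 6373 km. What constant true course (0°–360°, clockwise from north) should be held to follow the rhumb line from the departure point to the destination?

245.3°

Meridional parts: M(φ₁)=+0.5473, M(φ₂)=-0.3881 → ΔM = -0.9354;  Δλ = -2.0333 rad
tan C = Δλ / ΔM = +2.1737 → C = 245.30°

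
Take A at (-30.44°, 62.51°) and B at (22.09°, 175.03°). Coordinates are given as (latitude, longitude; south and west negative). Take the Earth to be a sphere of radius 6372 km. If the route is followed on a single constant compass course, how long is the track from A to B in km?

Rhumb course C = atan2(Δλ, Δψ) with Δψ = ln[tan(π/4+φ₂/2)/tan(π/4+φ₁/2)] = +0.9537, Δλ = +1.9638 → C = 64.10°
d = R·|Δφ| / |cos C| = 6372·0.91682 / 0.43683 = 13374 km

13374 km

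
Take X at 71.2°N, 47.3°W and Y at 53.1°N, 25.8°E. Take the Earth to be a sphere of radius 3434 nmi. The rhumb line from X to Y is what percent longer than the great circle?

Great circle: σ = 0.6210 rad → d_gc = Rσ = 2132.7 nmi
Rhumb: Δφ = -0.3159, Δλ = +1.2758, Δψ = -0.7008, q = Δφ/Δψ = 0.4508 → d_rh = R√(Δφ²+q²Δλ²) = 2253.4 nmi
Excess = (2253.4 − 2132.7) / 2132.7 = 120.7 / 2132.7 = 5.66% ≈ 5.7%

5.7%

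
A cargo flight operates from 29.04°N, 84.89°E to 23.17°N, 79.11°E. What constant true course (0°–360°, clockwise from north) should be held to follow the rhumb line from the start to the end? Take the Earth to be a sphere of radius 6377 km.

Δψ = ln[tan(π/4+φ₂/2)/tan(π/4+φ₁/2)] = -0.1142
Δλ = -0.1009 rad (taken the short way round)
course = atan2(Δλ, Δψ) = 221.47°

221.5°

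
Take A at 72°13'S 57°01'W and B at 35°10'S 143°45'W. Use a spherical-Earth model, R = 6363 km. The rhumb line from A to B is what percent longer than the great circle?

Great circle: σ = 0.9732 rad → d_gc = Rσ = 6192.4 km
Rhumb: Δφ = +0.6466, Δλ = -1.5138, Δψ = +1.1986, q = Δφ/Δψ = 0.5395 → d_rh = R√(Δφ²+q²Δλ²) = 6628.1 km
Excess = (6628.1 − 6192.4) / 6192.4 = 435.7 / 6192.4 = 7.04% ≈ 7.0%

7.0%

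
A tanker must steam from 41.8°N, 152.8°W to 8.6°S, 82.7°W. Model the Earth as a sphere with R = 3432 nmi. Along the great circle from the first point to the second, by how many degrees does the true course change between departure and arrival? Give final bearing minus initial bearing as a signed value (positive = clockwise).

+25.0°

Initial bearing θ₁ = atan2(sin Δλ cos φ₂, cos φ₁ sin φ₂ − sin φ₁ cos φ₂ cos Δλ) = 109.86°
Final bearing θ₂ = (initial bearing from the destination back to the start) + 180° = 134.84°
Δθ = θ₂ − θ₁ = +25.0°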